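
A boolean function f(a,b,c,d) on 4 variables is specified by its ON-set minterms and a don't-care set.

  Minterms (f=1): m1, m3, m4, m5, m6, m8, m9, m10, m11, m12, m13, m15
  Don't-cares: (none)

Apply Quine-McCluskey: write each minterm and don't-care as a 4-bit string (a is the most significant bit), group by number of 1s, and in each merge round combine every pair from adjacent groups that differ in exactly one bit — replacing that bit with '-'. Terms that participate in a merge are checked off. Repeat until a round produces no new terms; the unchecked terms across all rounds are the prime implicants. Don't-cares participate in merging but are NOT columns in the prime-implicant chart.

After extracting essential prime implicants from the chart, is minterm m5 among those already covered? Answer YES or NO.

NO

Round 0: 0001✓ 0011✓ 0100✓ 0101✓ 0110✓ 1000✓ 1001✓ 1010✓ 1011✓ 1100✓ 1101✓ 1111✓
Round 1: -001✓ -011✓ -100✓ -101✓ 0-01✓ 00-1✓ 01-0 010-✓ 1-00✓ 1-01✓ 1-11✓ 10-0✓ 10-1✓ 100-✓ 101-✓ 11-1✓ 110-✓
Round 2: --01 -0-1 -10- 1--1 1-0- 10--
PIs = {--01, -0-1, -10-, 01-0, 1--1, 1-0-, 10--}
Coverage chart:
  m1: --01,-0-1
  m3: -0-1 ←essential
  m4: -10-,01-0
  m5: --01,-10-
  m6: 01-0 ←essential
  m8: 1-0-,10--
  m9: --01,-0-1,1--1,1-0-,10--
  m10: 10-- ←essential
  m11: -0-1,1--1,10--
  m12: -10-,1-0-
  m13: --01,-10-,1--1,1-0-
  m15: 1--1 ←essential
Essential: -0-1, 01-0, 1--1, 10--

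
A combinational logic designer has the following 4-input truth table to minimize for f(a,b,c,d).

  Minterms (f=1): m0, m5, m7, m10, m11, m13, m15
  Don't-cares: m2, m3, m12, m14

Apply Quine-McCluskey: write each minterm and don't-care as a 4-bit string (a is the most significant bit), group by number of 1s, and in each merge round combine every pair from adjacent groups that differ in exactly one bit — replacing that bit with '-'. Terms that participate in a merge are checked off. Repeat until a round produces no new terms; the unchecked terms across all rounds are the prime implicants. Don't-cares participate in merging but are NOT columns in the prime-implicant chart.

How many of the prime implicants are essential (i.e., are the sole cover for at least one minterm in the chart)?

2

[col 0] 0000*, 0010*, 0011*, 0101*, 0111*, 1010*, 1011*, 1100*, 1101*, 1110*, 1111*
[col 1] -010*, -011*, -101*, -111*, 0-11*, 00-0, 001-*, 01-1*, 1-10*, 1-11*, 101-*, 11-0*, 11-1*, 110-*, 111-*
[col 2] --11, -01-, -1-1, 1-1-, 11--
Prime implicants: --11, -01-, -1-1, 00-0, 1-1-, 11--
PI chart (minterm → PIs covering it):
  0 | 00-0  (sole → essential)
  5 | -1-1  (sole → essential)
  7 | --11,-1-1
  10 | -01-,1-1-
  11 | --11,-01-,1-1-
  13 | -1-1,11--
  15 | --11,-1-1,1-1-,11--
Essential prime implicants: -1-1, 00-0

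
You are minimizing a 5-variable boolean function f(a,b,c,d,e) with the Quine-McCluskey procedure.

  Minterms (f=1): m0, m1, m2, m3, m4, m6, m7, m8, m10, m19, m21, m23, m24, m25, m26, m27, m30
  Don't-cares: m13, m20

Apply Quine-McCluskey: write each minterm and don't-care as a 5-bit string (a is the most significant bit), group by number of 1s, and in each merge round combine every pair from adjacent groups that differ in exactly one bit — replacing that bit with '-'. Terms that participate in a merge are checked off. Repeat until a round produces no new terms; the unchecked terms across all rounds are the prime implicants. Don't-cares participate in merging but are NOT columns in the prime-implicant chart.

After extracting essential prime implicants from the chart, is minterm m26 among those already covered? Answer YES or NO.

Round 0: 00000✓ 00001✓ 00010✓ 00011✓ 00100✓ 00110✓ 00111✓ 01000✓ 01010✓ 01101 10011✓ 10100✓ 10101✓ 10111✓ 11000✓ 11001✓ 11010✓ 11011✓ 11110✓
Round 1: -0011✓ -0100 -0111✓ -1000✓ -1010✓ 0-000✓ 0-010✓ 00-00✓ 00-10✓ 00-11✓ 000-0✓ 000-1✓ 0000-✓ 0001-✓ 001-0✓ 0011-✓ 010-0✓ 1-011 10-11✓ 101-1 1010- 11-10 110-0✓ 110-1✓ 1100-✓ 1101-✓
Round 2: -0-11 -10-0 0-0-0 00--0 00-1- 000-- 110--
PIs = {-0-11, -0100, -10-0, 0-0-0, 00--0, 00-1-, 000--, 01101, 1-011, 101-1, 1010-, 11-10, 110--}
Coverage chart:
  m0: 0-0-0,00--0,000--
  m1: 000-- ←essential
  m2: 0-0-0,00--0,00-1-,000--
  m3: -0-11,00-1-,000--
  m4: -0100,00--0
  m6: 00--0,00-1-
  m7: -0-11,00-1-
  m8: -10-0,0-0-0
  m10: -10-0,0-0-0
  m19: -0-11,1-011
  m21: 101-1,1010-
  m23: -0-11,101-1
  m24: -10-0,110--
  m25: 110-- ←essential
  m26: -10-0,11-10,110--
  m27: 1-011,110--
  m30: 11-10 ←essential
Essential: 000--, 11-10, 110--

YES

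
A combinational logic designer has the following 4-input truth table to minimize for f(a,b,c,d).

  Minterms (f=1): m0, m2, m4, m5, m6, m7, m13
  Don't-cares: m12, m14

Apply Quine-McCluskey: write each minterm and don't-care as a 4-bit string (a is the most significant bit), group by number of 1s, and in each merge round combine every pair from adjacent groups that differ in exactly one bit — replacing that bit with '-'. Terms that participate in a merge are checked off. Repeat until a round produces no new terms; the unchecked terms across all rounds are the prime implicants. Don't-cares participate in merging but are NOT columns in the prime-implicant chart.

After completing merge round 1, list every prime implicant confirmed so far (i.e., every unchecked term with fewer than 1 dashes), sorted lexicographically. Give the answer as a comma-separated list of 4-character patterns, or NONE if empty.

[col 0] 0000*, 0010*, 0100*, 0101*, 0110*, 0111*, 1100*, 1101*, 1110*
[col 1] -100*, -101*, -110*, 0-00*, 0-10*, 00-0*, 01-0*, 01-1*, 010-*, 011-*, 11-0*, 110-*
[col 2] -1-0, -10-, 0--0, 01--
Prime implicants: -1-0, -10-, 0--0, 01--

NONE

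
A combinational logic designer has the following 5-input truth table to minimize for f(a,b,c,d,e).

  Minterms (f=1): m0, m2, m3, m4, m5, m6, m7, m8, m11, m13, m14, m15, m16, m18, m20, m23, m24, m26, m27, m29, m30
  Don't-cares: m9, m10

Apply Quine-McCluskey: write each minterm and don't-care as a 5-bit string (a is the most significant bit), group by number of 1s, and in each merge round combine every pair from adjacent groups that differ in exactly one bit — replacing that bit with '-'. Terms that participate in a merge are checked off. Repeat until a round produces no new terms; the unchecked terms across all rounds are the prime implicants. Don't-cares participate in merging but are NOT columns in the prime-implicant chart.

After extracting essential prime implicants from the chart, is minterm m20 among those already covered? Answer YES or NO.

YES

Round 0: 00000✓ 00010✓ 00011✓ 00100✓ 00101✓ 00110✓ 00111✓ 01000✓ 01001✓ 01010✓ 01011✓ 01101✓ 01110✓ 01111✓ 10000✓ 10010✓ 10100✓ 10111✓ 11000✓ 11010✓ 11011✓ 11101✓ 11110✓
Round 1: -0000✓ -0010✓ -0100✓ -0111 -1000✓ -1010✓ -1011✓ -1101 -1110✓ 0-000✓ 0-010✓ 0-011✓ 0-101✓ 0-110✓ 0-111✓ 00-00✓ 00-10✓ 00-11✓ 000-0✓ 0001-✓ 001-0✓ 001-1✓ 0010-✓ 0011-✓ 01-01✓ 01-10✓ 01-11✓ 010-0✓ 010-1✓ 0100-✓ 0101-✓ 011-1✓ 0111-✓ 1-000✓ 1-010✓ 10-00✓ 100-0✓ 11-10✓ 110-0✓ 1101-✓
Round 2: --000✓ --010✓ -0-00 -00-0✓ -1-10 -10-0✓ -101- 0--10✓ 0--11✓ 0-0-0✓ 0-01-✓ 0-1-1 0-11-✓ 00--0 00-1-✓ 001-- 01--1 01-1-✓ 010-- 1-0-0✓
Round 3: --0-0 0--1-
PIs = {--0-0, -0-00, -0111, -1-10, -101-, -1101, 0--1-, 0-1-1, 00--0, 001--, 01--1, 010--}
Coverage chart:
  m0: --0-0,-0-00,00--0
  m2: --0-0,0--1-,00--0
  m3: 0--1- ←essential
  m4: -0-00,00--0,001--
  m5: 0-1-1,001--
  m6: 0--1-,00--0,001--
  m7: -0111,0--1-,0-1-1,001--
  m8: --0-0,010--
  m11: -101-,0--1-,01--1,010--
  m13: -1101,0-1-1,01--1
  m14: -1-10,0--1-
  m15: 0--1-,0-1-1,01--1
  m16: --0-0,-0-00
  m18: --0-0 ←essential
  m20: -0-00 ←essential
  m23: -0111 ←essential
  m24: --0-0 ←essential
  m26: --0-0,-1-10,-101-
  m27: -101- ←essential
  m29: -1101 ←essential
  m30: -1-10 ←essential
Essential: --0-0, -0-00, -0111, -1-10, -101-, -1101, 0--1-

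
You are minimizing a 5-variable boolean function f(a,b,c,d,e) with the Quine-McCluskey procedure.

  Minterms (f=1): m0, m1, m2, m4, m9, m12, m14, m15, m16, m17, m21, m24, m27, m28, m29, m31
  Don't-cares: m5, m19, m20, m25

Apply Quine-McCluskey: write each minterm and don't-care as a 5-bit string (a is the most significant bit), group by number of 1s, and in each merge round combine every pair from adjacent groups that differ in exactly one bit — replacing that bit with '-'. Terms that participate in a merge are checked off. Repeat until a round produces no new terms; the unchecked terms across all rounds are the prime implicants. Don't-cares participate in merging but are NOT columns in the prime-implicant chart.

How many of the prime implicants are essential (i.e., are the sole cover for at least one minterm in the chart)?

3

[col 0] 00000*, 00001*, 00010*, 00100*, 00101*, 01001*, 01100*, 01110*, 01111*, 10000*, 10001*, 10011*, 10100*, 10101*, 11000*, 11001*, 11011*, 11100*, 11101*, 11111*
[col 1] -0000*, -0001*, -0100*, -0101*, -1001*, -1100*, -1111, 0-001*, 0-100*, 00-00*, 00-01*, 000-0, 0000-*, 0010-*, 011-0, 0111-, 1-000*, 1-001*, 1-011*, 1-100*, 1-101*, 10-00*, 10-01*, 100-1*, 1000-*, 1010-*, 11-00*, 11-01*, 11-11*, 110-1*, 1100-*, 111-1*, 1110-*
[col 2] --001, --100, -0-00*, -0-01*, -000-*, -010-*, 00-0-*, 1--00*, 1--01*, 1-0-1, 1-00-*, 1-10-*, 10-0-*, 11--1, 11-0-*
[col 3] -0-0-, 1--0-
Prime implicants: --001, --100, -0-0-, -1111, 000-0, 011-0, 0111-, 1--0-, 1-0-1, 11--1
PI chart (minterm → PIs covering it):
  0 | -0-0-,000-0
  1 | --001,-0-0-
  2 | 000-0  (sole → essential)
  4 | --100,-0-0-
  9 | --001  (sole → essential)
  12 | --100,011-0
  14 | 011-0,0111-
  15 | -1111,0111-
  16 | -0-0-,1--0-
  17 | --001,-0-0-,1--0-,1-0-1
  21 | -0-0-,1--0-
  24 | 1--0-  (sole → essential)
  27 | 1-0-1,11--1
  28 | --100,1--0-
  29 | 1--0-,11--1
  31 | -1111,11--1
Essential prime implicants: --001, 000-0, 1--0-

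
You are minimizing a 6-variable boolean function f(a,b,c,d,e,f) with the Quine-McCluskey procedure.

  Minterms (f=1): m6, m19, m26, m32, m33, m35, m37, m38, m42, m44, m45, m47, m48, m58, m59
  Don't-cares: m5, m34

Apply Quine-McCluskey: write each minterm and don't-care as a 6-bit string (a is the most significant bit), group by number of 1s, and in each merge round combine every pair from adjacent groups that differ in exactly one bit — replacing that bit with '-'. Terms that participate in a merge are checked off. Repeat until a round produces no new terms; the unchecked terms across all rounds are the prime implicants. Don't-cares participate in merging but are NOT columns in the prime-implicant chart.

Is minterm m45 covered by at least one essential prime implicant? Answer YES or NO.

[col 0] 000101*, 000110*, 010011, 011010*, 100000*, 100001*, 100010*, 100011*, 100101*, 100110*, 101010*, 101100*, 101101*, 101111*, 110000*, 111010*, 111011*
[col 1] -00101, -00110, -11010, 1-0000, 1-1010, 10-010, 10-101, 100-01, 100-10, 1000-0*, 1000-1*, 10000-*, 10001-*, 1011-1, 10110-, 11101-
[col 2] 1000--
Prime implicants: -00101, -00110, -11010, 010011, 1-0000, 1-1010, 10-010, 10-101, 100-01, 100-10, 1000--, 1011-1, 10110-, 11101-
PI chart (minterm → PIs covering it):
  6 | -00110  (sole → essential)
  19 | 010011  (sole → essential)
  26 | -11010  (sole → essential)
  32 | 1-0000,1000--
  33 | 100-01,1000--
  35 | 1000--  (sole → essential)
  37 | -00101,10-101,100-01
  38 | -00110,100-10
  42 | 1-1010,10-010
  44 | 10110-  (sole → essential)
  45 | 10-101,1011-1,10110-
  47 | 1011-1  (sole → essential)
  48 | 1-0000  (sole → essential)
  58 | -11010,1-1010,11101-
  59 | 11101-  (sole → essential)
Essential prime implicants: -00110, -11010, 010011, 1-0000, 1000--, 1011-1, 10110-, 11101-

YES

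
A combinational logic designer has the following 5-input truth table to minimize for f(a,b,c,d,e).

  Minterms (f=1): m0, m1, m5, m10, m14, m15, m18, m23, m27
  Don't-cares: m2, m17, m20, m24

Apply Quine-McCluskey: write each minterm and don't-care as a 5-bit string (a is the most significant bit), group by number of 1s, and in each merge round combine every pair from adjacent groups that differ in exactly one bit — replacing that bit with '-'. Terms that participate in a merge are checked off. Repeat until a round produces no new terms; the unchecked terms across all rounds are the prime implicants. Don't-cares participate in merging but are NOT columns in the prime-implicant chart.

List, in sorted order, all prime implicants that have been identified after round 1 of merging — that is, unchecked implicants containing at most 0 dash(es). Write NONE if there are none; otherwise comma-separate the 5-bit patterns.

size-2^0 implicants → 00000(✓)  00001(✓)  00010(✓)  00101(✓)  01010(✓)  01110(✓)  01111(✓)  10001(✓)  10010(✓)  10100  10111  11000  11011
size-2^1 implicants → -0001  -0010  0-010  00-01  000-0  0000-  01-10  0111-
Unchecked terms (primes): -0001, -0010, 0-010, 00-01, 000-0, 0000-, 01-10, 0111-, 10100, 10111, 11000, 11011

10100, 10111, 11000, 11011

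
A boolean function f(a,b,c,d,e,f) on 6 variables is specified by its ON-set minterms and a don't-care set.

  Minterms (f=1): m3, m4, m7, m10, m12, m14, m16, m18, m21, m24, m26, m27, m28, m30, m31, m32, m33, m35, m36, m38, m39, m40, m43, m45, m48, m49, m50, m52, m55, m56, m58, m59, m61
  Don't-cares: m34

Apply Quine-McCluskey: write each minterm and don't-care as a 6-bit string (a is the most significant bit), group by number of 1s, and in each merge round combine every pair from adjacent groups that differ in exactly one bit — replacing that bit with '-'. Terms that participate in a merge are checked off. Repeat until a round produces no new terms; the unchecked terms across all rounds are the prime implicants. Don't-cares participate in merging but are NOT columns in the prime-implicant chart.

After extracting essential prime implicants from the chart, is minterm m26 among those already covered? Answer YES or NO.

YES

Round 0: 000011✓ 000100✓ 000111✓ 001010✓ 001100✓ 001110✓ 010000✓ 010010✓ 010101 011000✓ 011010✓ 011011✓ 011100✓ 011110✓ 011111✓ 100000✓ 100001✓ 100010✓ 100011✓ 100100✓ 100110✓ 100111✓ 101000✓ 101011✓ 101101✓ 110000✓ 110001✓ 110010✓ 110100✓ 110111✓ 111000✓ 111010✓ 111011✓ 111101✓
Round 1: -00011✓ -00100 -00111✓ -10000✓ -10010✓ -11000✓ -11010✓ -11011✓ 0-1010✓ 0-1100✓ 0-1110✓ 00-100 000-11✓ 001-10✓ 0011-0✓ 01-000✓ 01-010✓ 0100-0✓ 011-00✓ 011-10✓ 011-11✓ 0110-0✓ 01101-✓ 0111-0✓ 01111-✓ 1-0000✓ 1-0001✓ 1-0010✓ 1-0100✓ 1-0111 1-1000✓ 1-1011 1-1101 10-000✓ 10-011 100-00✓ 100-10✓ 100-11✓ 1000-0✓ 1000-1✓ 10000-✓ 10001-✓ 1001-0✓ 10011-✓ 11-000✓ 11-010✓ 110-00✓ 1100-0✓ 11000-✓ 1110-0✓ 11101-✓
Round 2: -00-11 -1-000✓ -1-010✓ -100-0✓ -110-0✓ -1101- 0-1-10 0-11-0 01-0-0✓ 011--0 011-1- 1--000 1-0-00 1-00-0 1-000- 100--0 100-1- 1000-- 11-0-0✓
Round 3: -1-0-0
PIs = {-00-11, -00100, -1-0-0, -1101-, 0-1-10, 0-11-0, 00-100, 010101, 011--0, 011-1-, 1--000, 1-0-00, 1-00-0, 1-000-, 1-0111, 1-1011, 1-1101, 10-011, 100--0, 100-1-, 1000--}
Coverage chart:
  m3: -00-11 ←essential
  m4: -00100,00-100
  m7: -00-11 ←essential
  m10: 0-1-10 ←essential
  m12: 0-11-0,00-100
  m14: 0-1-10,0-11-0
  m16: -1-0-0 ←essential
  m18: -1-0-0 ←essential
  m21: 010101 ←essential
  m24: -1-0-0,011--0
  m26: -1-0-0,-1101-,0-1-10,011--0,011-1-
  m27: -1101-,011-1-
  m28: 0-11-0,011--0
  m30: 0-1-10,0-11-0,011--0,011-1-
  m31: 011-1- ←essential
  m32: 1--000,1-0-00,1-00-0,1-000-,100--0,1000--
  m33: 1-000-,1000--
  m35: -00-11,10-011,100-1-,1000--
  m36: -00100,1-0-00,100--0
  m38: 100--0,100-1-
  m39: -00-11,1-0111,100-1-
  m40: 1--000 ←essential
  m43: 1-1011,10-011
  m45: 1-1101 ←essential
  m48: -1-0-0,1--000,1-0-00,1-00-0,1-000-
  m49: 1-000- ←essential
  m50: -1-0-0,1-00-0
  m52: 1-0-00 ←essential
  m55: 1-0111 ←essential
  m56: -1-0-0,1--000
  m58: -1-0-0,-1101-
  m59: -1101-,1-1011
  m61: 1-1101 ←essential
Essential: -00-11, -1-0-0, 0-1-10, 010101, 011-1-, 1--000, 1-0-00, 1-000-, 1-0111, 1-1101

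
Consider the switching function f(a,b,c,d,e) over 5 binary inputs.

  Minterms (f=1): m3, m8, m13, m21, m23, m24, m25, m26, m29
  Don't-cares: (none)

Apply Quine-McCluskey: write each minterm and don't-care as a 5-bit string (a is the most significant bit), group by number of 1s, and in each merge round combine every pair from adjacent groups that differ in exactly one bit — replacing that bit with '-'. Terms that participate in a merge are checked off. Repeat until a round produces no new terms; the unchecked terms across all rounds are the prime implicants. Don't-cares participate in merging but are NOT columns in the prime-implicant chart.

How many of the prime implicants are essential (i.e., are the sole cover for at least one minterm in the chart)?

5

[col 0] 00011, 01000*, 01101*, 10101*, 10111*, 11000*, 11001*, 11010*, 11101*
[col 1] -1000, -1101, 1-101, 101-1, 11-01, 110-0, 1100-
Prime implicants: -1000, -1101, 00011, 1-101, 101-1, 11-01, 110-0, 1100-
PI chart (minterm → PIs covering it):
  3 | 00011  (sole → essential)
  8 | -1000  (sole → essential)
  13 | -1101  (sole → essential)
  21 | 1-101,101-1
  23 | 101-1  (sole → essential)
  24 | -1000,110-0,1100-
  25 | 11-01,1100-
  26 | 110-0  (sole → essential)
  29 | -1101,1-101,11-01
Essential prime implicants: -1000, -1101, 00011, 101-1, 110-0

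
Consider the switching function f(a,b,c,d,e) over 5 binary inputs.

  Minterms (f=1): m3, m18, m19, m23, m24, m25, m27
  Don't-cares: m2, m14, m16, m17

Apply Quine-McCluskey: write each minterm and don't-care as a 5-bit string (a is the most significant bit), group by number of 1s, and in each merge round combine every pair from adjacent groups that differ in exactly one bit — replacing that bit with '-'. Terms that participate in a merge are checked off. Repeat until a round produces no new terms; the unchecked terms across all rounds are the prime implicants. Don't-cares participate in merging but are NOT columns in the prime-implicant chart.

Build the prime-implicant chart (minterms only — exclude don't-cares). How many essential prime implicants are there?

4

size-2^0 implicants → 00010(✓)  00011(✓)  01110  10000(✓)  10001(✓)  10010(✓)  10011(✓)  10111(✓)  11000(✓)  11001(✓)  11011(✓)
size-2^1 implicants → -0010(✓)  -0011(✓)  0001-(✓)  1-000(✓)  1-001(✓)  1-011(✓)  10-11  100-0(✓)  100-1(✓)  1000-(✓)  1001-(✓)  110-1(✓)  1100-(✓)
size-2^2 implicants → -001-  1-0-1  1-00-  100--
Unchecked terms (primes): -001-, 01110, 1-0-1, 1-00-, 10-11, 100--
Minterm coverage:
  m3 ⊆ -001- [E]
  m18 ⊆ -001-,100--
  m19 ⊆ -001-,1-0-1,10-11,100--
  m23 ⊆ 10-11 [E]
  m24 ⊆ 1-00- [E]
  m25 ⊆ 1-0-1,1-00-
  m27 ⊆ 1-0-1 [E]
E = {-001-, 1-0-1, 1-00-, 10-11}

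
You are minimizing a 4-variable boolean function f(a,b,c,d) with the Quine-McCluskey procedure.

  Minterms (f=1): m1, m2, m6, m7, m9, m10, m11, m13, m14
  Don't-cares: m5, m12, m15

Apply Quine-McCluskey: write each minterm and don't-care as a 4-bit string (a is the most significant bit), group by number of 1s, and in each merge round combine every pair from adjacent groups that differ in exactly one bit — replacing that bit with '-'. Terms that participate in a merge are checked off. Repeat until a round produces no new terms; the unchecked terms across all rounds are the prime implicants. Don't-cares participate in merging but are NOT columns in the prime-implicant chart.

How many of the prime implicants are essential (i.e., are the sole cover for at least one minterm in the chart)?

Round 0: 0001✓ 0010✓ 0101✓ 0110✓ 0111✓ 1001✓ 1010✓ 1011✓ 1100✓ 1101✓ 1110✓ 1111✓
Round 1: -001✓ -010✓ -101✓ -110✓ -111✓ 0-01✓ 0-10✓ 01-1✓ 011-✓ 1-01✓ 1-10✓ 1-11✓ 10-1✓ 101-✓ 11-0✓ 11-1✓ 110-✓ 111-✓
Round 2: --01 --10 -1-1 -11- 1--1 1-1- 11--
PIs = {--01, --10, -1-1, -11-, 1--1, 1-1-, 11--}
Coverage chart:
  m1: --01 ←essential
  m2: --10 ←essential
  m6: --10,-11-
  m7: -1-1,-11-
  m9: --01,1--1
  m10: --10,1-1-
  m11: 1--1,1-1-
  m13: --01,-1-1,1--1,11--
  m14: --10,-11-,1-1-,11--
Essential: --01, --10

2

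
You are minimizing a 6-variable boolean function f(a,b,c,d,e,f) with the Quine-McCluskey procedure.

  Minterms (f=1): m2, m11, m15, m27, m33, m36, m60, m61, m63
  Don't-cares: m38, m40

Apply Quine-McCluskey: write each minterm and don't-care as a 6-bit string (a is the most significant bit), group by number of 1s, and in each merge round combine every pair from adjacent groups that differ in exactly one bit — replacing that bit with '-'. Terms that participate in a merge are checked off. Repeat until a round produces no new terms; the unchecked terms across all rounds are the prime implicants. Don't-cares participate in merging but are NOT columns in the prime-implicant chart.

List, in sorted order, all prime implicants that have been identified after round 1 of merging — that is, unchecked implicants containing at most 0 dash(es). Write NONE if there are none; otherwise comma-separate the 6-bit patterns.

[col 0] 000010, 001011*, 001111*, 011011*, 100001, 100100*, 100110*, 101000, 111100*, 111101*, 111111*
[col 1] 0-1011, 001-11, 1001-0, 1111-1, 11110-
Prime implicants: 0-1011, 000010, 001-11, 100001, 1001-0, 101000, 1111-1, 11110-

000010, 100001, 101000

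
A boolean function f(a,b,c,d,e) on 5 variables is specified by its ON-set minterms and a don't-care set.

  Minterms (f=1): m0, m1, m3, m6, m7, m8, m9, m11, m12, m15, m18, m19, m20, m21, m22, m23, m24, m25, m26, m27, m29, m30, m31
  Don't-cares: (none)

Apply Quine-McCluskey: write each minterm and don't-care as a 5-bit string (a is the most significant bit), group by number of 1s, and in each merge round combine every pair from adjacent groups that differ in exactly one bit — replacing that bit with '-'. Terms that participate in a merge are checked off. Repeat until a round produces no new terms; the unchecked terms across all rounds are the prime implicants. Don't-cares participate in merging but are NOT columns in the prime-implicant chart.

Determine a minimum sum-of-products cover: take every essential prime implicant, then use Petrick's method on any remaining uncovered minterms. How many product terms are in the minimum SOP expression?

[col 0] 00000*, 00001*, 00011*, 00110*, 00111*, 01000*, 01001*, 01011*, 01100*, 01111*, 10010*, 10011*, 10100*, 10101*, 10110*, 10111*, 11000*, 11001*, 11010*, 11011*, 11101*, 11110*, 11111*
[col 1] -0011*, -0110*, -0111*, -1000*, -1001*, -1011*, -1111*, 0-000*, 0-001*, 0-011*, 0-111*, 00-11*, 000-1*, 0000-*, 0011-*, 01-00, 01-11*, 010-1*, 0100-*, 1-010*, 1-011*, 1-101*, 1-110*, 1-111*, 10-10*, 10-11*, 1001-*, 101-0*, 101-1*, 1010-*, 1011-*, 11-01*, 11-10*, 11-11*, 110-0*, 110-1*, 1100-*, 1101-*, 111-1*, 1111-*
[col 2] --011*, --111*, -0-11*, -011-, -1-11*, -10-1, -100-, 0--11*, 0-0-1, 0-00-, 1--10*, 1--11*, 1-01-*, 1-1-1, 1-11-*, 10-1-*, 101--, 11--1, 11-1-*, 110--
[col 3] ---11, 1--1-
Prime implicants: ---11, -011-, -10-1, -100-, 0-0-1, 0-00-, 01-00, 1--1-, 1-1-1, 101--, 11--1, 110--
PI chart (minterm → PIs covering it):
  0 | 0-00-  (sole → essential)
  1 | 0-0-1,0-00-
  3 | ---11,0-0-1
  6 | -011-  (sole → essential)
  7 | ---11,-011-
  8 | -100-,0-00-,01-00
  9 | -10-1,-100-,0-0-1,0-00-
  11 | ---11,-10-1,0-0-1
  12 | 01-00  (sole → essential)
  15 | ---11  (sole → essential)
  18 | 1--1-  (sole → essential)
  19 | ---11,1--1-
  20 | 101--  (sole → essential)
  21 | 1-1-1,101--
  22 | -011-,1--1-,101--
  23 | ---11,-011-,1--1-,1-1-1,101--
  24 | -100-,110--
  25 | -10-1,-100-,11--1,110--
  26 | 1--1-,110--
  27 | ---11,-10-1,1--1-,11--1,110--
  29 | 1-1-1,11--1
  30 | 1--1-  (sole → essential)
  31 | ---11,1--1-,1-1-1,11--1
Essential prime implicants: ---11, -011-, 0-00-, 01-00, 1--1-, 101--
Petrick residual → -100-, 1-1-1
Minimum SOP uses 8 PIs: de + b'cd + bc'd' + a'c'd' + a'bd'e' + ad + ace + ab'c

8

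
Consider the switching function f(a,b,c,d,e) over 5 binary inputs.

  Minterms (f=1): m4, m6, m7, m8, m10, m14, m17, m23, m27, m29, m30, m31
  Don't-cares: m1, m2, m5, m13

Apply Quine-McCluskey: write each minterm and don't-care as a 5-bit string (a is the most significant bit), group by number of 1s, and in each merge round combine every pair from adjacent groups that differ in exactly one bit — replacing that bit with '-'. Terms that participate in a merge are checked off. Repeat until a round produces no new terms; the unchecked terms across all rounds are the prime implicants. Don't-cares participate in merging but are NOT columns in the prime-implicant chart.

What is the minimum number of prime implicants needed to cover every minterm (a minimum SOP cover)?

7

size-2^0 implicants → 00001(✓)  00010(✓)  00100(✓)  00101(✓)  00110(✓)  00111(✓)  01000(✓)  01010(✓)  01101(✓)  01110(✓)  10001(✓)  10111(✓)  11011(✓)  11101(✓)  11110(✓)  11111(✓)
size-2^1 implicants → -0001  -0111  -1101  -1110  0-010(✓)  0-101  0-110(✓)  00-01  00-10(✓)  001-0(✓)  001-1(✓)  0010-(✓)  0011-(✓)  01-10(✓)  010-0  1-111  11-11  111-1  1111-
size-2^2 implicants → 0--10  001--
Unchecked terms (primes): -0001, -0111, -1101, -1110, 0--10, 0-101, 00-01, 001--, 010-0, 1-111, 11-11, 111-1, 1111-
Minterm coverage:
  m4 ⊆ 001-- [E]
  m6 ⊆ 0--10,001--
  m7 ⊆ -0111,001--
  m8 ⊆ 010-0 [E]
  m10 ⊆ 0--10,010-0
  m14 ⊆ -1110,0--10
  m17 ⊆ -0001 [E]
  m23 ⊆ -0111,1-111
  m27 ⊆ 11-11 [E]
  m29 ⊆ -1101,111-1
  m30 ⊆ -1110,1111-
  m31 ⊆ 1-111,11-11,111-1,1111-
E = {-0001, 001--, 010-0, 11-11}
Petrick residual → -0111, -1101, -1110
Cover = b'c'd'e + b'cde + bcd'e + bcde' + a'b'c + a'bc'e' + abde  |cover|=7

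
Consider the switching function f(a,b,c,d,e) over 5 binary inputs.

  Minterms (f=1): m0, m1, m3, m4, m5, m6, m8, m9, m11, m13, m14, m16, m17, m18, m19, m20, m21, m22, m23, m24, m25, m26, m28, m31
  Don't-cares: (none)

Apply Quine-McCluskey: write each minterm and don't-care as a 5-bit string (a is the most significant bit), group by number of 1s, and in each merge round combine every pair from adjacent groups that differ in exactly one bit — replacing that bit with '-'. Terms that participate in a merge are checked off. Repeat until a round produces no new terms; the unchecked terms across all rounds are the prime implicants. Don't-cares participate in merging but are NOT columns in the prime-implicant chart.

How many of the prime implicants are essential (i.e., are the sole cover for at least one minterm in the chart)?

Round 0: 00000✓ 00001✓ 00011✓ 00100✓ 00101✓ 00110✓ 01000✓ 01001✓ 01011✓ 01101✓ 01110✓ 10000✓ 10001✓ 10010✓ 10011✓ 10100✓ 10101✓ 10110✓ 10111✓ 11000✓ 11001✓ 11010✓ 11100✓ 11111✓
Round 1: -0000✓ -0001✓ -0011✓ -0100✓ -0101✓ -0110✓ -1000✓ -1001✓ 0-000✓ 0-001✓ 0-011✓ 0-101✓ 0-110 00-00✓ 00-01✓ 000-1✓ 0000-✓ 001-0✓ 0010-✓ 01-01✓ 010-1✓ 0100-✓ 1-000✓ 1-001✓ 1-010✓ 1-100✓ 1-111 10-00✓ 10-01✓ 10-10✓ 10-11✓ 100-0✓ 100-1✓ 1000-✓ 1001-✓ 101-0✓ 101-1✓ 1010-✓ 1011-✓ 11-00✓ 110-0✓ 1100-✓
Round 2: --000✓ --001✓ -0-00✓ -0-01✓ -00-1 -000-✓ -01-0 -010-✓ -100-✓ 0--01 0-0-1 0-00-✓ 00-0-✓ 1--00 1-0-0 1-00-✓ 10--0✓ 10--1✓ 10-0-✓ 10-1-✓ 100--✓ 101--✓
Round 3: --00- -0-0- 10---
PIs = {--00-, -0-0-, -00-1, -01-0, 0--01, 0-0-1, 0-110, 1--00, 1-0-0, 1-111, 10---}
Coverage chart:
  m0: --00-,-0-0-
  m1: --00-,-0-0-,-00-1,0--01,0-0-1
  m3: -00-1,0-0-1
  m4: -0-0-,-01-0
  m5: -0-0-,0--01
  m6: -01-0,0-110
  m8: --00- ←essential
  m9: --00-,0--01,0-0-1
  m11: 0-0-1 ←essential
  m13: 0--01 ←essential
  m14: 0-110 ←essential
  m16: --00-,-0-0-,1--00,1-0-0,10---
  m17: --00-,-0-0-,-00-1,10---
  m18: 1-0-0,10---
  m19: -00-1,10---
  m20: -0-0-,-01-0,1--00,10---
  m21: -0-0-,10---
  m22: -01-0,10---
  m23: 1-111,10---
  m24: --00-,1--00,1-0-0
  m25: --00- ←essential
  m26: 1-0-0 ←essential
  m28: 1--00 ←essential
  m31: 1-111 ←essential
Essential: --00-, 0--01, 0-0-1, 0-110, 1--00, 1-0-0, 1-111

7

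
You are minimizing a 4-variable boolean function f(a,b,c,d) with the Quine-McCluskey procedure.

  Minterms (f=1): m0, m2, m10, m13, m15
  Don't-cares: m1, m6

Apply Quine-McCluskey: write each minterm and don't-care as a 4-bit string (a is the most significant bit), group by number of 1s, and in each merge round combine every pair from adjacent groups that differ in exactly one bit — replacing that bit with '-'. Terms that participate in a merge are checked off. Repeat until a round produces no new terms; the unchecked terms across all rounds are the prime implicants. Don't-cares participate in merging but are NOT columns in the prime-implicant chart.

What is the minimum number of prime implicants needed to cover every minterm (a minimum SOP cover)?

3

size-2^0 implicants → 0000(✓)  0001(✓)  0010(✓)  0110(✓)  1010(✓)  1101(✓)  1111(✓)
size-2^1 implicants → -010  0-10  00-0  000-  11-1
Unchecked terms (primes): -010, 0-10, 00-0, 000-, 11-1
Minterm coverage:
  m0 ⊆ 00-0,000-
  m2 ⊆ -010,0-10,00-0
  m10 ⊆ -010 [E]
  m13 ⊆ 11-1 [E]
  m15 ⊆ 11-1 [E]
E = {-010, 11-1}
Petrick residual → 00-0
Cover = b'cd' + a'b'd' + abd  |cover|=3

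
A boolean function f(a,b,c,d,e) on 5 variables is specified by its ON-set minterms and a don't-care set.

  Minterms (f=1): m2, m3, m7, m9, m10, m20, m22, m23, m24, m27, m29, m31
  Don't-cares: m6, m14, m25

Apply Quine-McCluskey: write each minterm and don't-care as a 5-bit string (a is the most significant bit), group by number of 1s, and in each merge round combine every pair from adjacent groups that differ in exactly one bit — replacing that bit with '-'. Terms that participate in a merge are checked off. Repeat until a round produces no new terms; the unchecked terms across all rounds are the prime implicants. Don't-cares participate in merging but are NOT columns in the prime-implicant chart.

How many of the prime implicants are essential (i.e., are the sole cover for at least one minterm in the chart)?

6

size-2^0 implicants → 00010(✓)  00011(✓)  00110(✓)  00111(✓)  01001(✓)  01010(✓)  01110(✓)  10100(✓)  10110(✓)  10111(✓)  11000(✓)  11001(✓)  11011(✓)  11101(✓)  11111(✓)
size-2^1 implicants → -0110(✓)  -0111(✓)  -1001  0-010(✓)  0-110(✓)  00-10(✓)  00-11(✓)  0001-(✓)  0011-(✓)  01-10(✓)  1-111  101-0  1011-(✓)  11-01(✓)  11-11(✓)  110-1(✓)  1100-  111-1(✓)
size-2^2 implicants → -011-  0--10  00-1-  11--1
Unchecked terms (primes): -011-, -1001, 0--10, 00-1-, 1-111, 101-0, 11--1, 1100-
Minterm coverage:
  m2 ⊆ 0--10,00-1-
  m3 ⊆ 00-1- [E]
  m7 ⊆ -011-,00-1-
  m9 ⊆ -1001 [E]
  m10 ⊆ 0--10 [E]
  m20 ⊆ 101-0 [E]
  m22 ⊆ -011-,101-0
  m23 ⊆ -011-,1-111
  m24 ⊆ 1100- [E]
  m27 ⊆ 11--1 [E]
  m29 ⊆ 11--1 [E]
  m31 ⊆ 1-111,11--1
E = {-1001, 0--10, 00-1-, 101-0, 11--1, 1100-}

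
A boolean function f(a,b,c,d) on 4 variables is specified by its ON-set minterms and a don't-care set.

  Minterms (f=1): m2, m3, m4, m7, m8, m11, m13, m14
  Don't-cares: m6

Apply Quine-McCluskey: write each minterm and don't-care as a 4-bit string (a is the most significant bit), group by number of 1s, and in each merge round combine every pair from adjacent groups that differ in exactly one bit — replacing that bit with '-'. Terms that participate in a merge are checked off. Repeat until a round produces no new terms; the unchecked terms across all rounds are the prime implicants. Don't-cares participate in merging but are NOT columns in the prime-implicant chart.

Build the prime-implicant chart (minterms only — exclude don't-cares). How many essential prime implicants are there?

Round 0: 0010✓ 0011✓ 0100✓ 0110✓ 0111✓ 1000 1011✓ 1101 1110✓
Round 1: -011 -110 0-10✓ 0-11✓ 001-✓ 01-0 011-✓
Round 2: 0-1-
PIs = {-011, -110, 0-1-, 01-0, 1000, 1101}
Coverage chart:
  m2: 0-1- ←essential
  m3: -011,0-1-
  m4: 01-0 ←essential
  m7: 0-1- ←essential
  m8: 1000 ←essential
  m11: -011 ←essential
  m13: 1101 ←essential
  m14: -110 ←essential
Essential: -011, -110, 0-1-, 01-0, 1000, 1101

6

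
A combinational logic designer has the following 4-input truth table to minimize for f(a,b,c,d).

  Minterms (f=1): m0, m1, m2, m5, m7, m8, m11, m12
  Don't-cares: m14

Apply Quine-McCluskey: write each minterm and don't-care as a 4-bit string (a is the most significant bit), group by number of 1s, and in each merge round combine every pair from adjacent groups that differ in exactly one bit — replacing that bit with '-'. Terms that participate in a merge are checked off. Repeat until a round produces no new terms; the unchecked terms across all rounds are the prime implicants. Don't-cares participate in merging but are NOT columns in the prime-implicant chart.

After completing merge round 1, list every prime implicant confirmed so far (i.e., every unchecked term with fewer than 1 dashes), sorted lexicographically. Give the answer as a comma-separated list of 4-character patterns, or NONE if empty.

[col 0] 0000*, 0001*, 0010*, 0101*, 0111*, 1000*, 1011, 1100*, 1110*
[col 1] -000, 0-01, 00-0, 000-, 01-1, 1-00, 11-0
Prime implicants: -000, 0-01, 00-0, 000-, 01-1, 1-00, 1011, 11-0

1011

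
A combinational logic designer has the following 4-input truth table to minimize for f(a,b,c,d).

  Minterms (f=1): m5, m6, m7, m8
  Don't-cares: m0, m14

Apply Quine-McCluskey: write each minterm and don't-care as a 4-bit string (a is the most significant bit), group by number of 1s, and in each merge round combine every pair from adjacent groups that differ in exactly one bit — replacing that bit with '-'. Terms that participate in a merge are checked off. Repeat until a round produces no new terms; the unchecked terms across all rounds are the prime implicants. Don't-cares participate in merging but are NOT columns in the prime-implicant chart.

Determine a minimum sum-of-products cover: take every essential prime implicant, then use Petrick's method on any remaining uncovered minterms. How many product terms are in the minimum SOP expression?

3

size-2^0 implicants → 0000(✓)  0101(✓)  0110(✓)  0111(✓)  1000(✓)  1110(✓)
size-2^1 implicants → -000  -110  01-1  011-
Unchecked terms (primes): -000, -110, 01-1, 011-
Minterm coverage:
  m5 ⊆ 01-1 [E]
  m6 ⊆ -110,011-
  m7 ⊆ 01-1,011-
  m8 ⊆ -000 [E]
E = {-000, 01-1}
Petrick residual → -110
Cover = b'c'd' + bcd' + a'bd  |cover|=3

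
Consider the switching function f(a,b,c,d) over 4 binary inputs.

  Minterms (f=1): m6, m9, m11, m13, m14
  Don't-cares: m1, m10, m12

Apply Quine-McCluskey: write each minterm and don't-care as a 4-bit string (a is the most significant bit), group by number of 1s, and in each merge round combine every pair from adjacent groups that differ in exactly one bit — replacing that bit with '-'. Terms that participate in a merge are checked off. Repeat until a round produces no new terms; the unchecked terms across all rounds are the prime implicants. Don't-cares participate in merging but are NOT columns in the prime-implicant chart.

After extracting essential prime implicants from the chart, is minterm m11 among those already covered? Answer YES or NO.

size-2^0 implicants → 0001(✓)  0110(✓)  1001(✓)  1010(✓)  1011(✓)  1100(✓)  1101(✓)  1110(✓)
size-2^1 implicants → -001  -110  1-01  1-10  10-1  101-  11-0  110-
Unchecked terms (primes): -001, -110, 1-01, 1-10, 10-1, 101-, 11-0, 110-
Minterm coverage:
  m6 ⊆ -110 [E]
  m9 ⊆ -001,1-01,10-1
  m11 ⊆ 10-1,101-
  m13 ⊆ 1-01,110-
  m14 ⊆ -110,1-10,11-0
E = {-110}

NO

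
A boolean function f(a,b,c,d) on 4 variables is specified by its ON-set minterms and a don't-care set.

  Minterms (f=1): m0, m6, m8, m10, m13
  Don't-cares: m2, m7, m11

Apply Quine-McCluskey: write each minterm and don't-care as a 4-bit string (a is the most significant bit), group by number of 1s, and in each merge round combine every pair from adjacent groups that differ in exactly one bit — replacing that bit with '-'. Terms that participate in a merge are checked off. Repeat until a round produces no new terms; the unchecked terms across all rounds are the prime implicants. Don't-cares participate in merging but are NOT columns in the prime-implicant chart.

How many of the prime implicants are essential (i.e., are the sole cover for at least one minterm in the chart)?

size-2^0 implicants → 0000(✓)  0010(✓)  0110(✓)  0111(✓)  1000(✓)  1010(✓)  1011(✓)  1101
size-2^1 implicants → -000(✓)  -010(✓)  0-10  00-0(✓)  011-  10-0(✓)  101-
size-2^2 implicants → -0-0
Unchecked terms (primes): -0-0, 0-10, 011-, 101-, 1101
Minterm coverage:
  m0 ⊆ -0-0 [E]
  m6 ⊆ 0-10,011-
  m8 ⊆ -0-0 [E]
  m10 ⊆ -0-0,101-
  m13 ⊆ 1101 [E]
E = {-0-0, 1101}

2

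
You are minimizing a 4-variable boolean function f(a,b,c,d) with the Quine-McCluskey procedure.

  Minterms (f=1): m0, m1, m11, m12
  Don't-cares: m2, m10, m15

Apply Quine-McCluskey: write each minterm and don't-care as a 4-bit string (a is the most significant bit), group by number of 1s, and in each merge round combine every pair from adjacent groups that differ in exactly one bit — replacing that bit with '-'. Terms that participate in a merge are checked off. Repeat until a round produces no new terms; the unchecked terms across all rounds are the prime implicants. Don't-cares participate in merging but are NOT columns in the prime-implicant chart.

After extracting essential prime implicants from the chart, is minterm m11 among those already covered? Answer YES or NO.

NO

Round 0: 0000✓ 0001✓ 0010✓ 1010✓ 1011✓ 1100 1111✓
Round 1: -010 00-0 000- 1-11 101-
PIs = {-010, 00-0, 000-, 1-11, 101-, 1100}
Coverage chart:
  m0: 00-0,000-
  m1: 000- ←essential
  m11: 1-11,101-
  m12: 1100 ←essential
Essential: 000-, 1100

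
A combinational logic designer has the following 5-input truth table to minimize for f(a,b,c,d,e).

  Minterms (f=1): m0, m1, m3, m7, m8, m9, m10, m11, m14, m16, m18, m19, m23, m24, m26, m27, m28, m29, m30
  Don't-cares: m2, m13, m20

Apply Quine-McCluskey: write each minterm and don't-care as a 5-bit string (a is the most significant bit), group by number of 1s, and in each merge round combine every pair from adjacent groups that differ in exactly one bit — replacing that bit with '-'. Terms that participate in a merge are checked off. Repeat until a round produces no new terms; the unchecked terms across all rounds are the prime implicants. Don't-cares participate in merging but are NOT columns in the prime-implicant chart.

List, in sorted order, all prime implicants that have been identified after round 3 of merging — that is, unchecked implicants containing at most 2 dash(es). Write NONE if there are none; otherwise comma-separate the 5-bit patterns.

-0-11, -1-10, -1101, 01-01, 1--00, 11--0, 1110-

size-2^0 implicants → 00000(✓)  00001(✓)  00010(✓)  00011(✓)  00111(✓)  01000(✓)  01001(✓)  01010(✓)  01011(✓)  01101(✓)  01110(✓)  10000(✓)  10010(✓)  10011(✓)  10100(✓)  10111(✓)  11000(✓)  11010(✓)  11011(✓)  11100(✓)  11101(✓)  11110(✓)
size-2^1 implicants → -0000(✓)  -0010(✓)  -0011(✓)  -0111(✓)  -1000(✓)  -1010(✓)  -1011(✓)  -1101  -1110(✓)  0-000(✓)  0-001(✓)  0-010(✓)  0-011(✓)  00-11(✓)  000-0(✓)  000-1(✓)  0000-(✓)  0001-(✓)  01-01  01-10(✓)  010-0(✓)  010-1(✓)  0100-(✓)  0101-(✓)  1-000(✓)  1-010(✓)  1-011(✓)  1-100(✓)  10-00(✓)  10-11(✓)  100-0(✓)  1001-(✓)  11-00(✓)  11-10(✓)  110-0(✓)  1101-(✓)  111-0(✓)  1110-
size-2^2 implicants → --000(✓)  --010(✓)  --011(✓)  -0-11  -00-0(✓)  -001-(✓)  -1-10  -10-0(✓)  -101-(✓)  0-0-0(✓)  0-0-1(✓)  0-00-(✓)  0-01-(✓)  000--(✓)  010--(✓)  1--00  1-0-0(✓)  1-01-(✓)  11--0
size-2^3 implicants → --0-0  --01-  0-0--
Unchecked terms (primes): --0-0, --01-, -0-11, -1-10, -1101, 0-0--, 01-01, 1--00, 11--0, 1110-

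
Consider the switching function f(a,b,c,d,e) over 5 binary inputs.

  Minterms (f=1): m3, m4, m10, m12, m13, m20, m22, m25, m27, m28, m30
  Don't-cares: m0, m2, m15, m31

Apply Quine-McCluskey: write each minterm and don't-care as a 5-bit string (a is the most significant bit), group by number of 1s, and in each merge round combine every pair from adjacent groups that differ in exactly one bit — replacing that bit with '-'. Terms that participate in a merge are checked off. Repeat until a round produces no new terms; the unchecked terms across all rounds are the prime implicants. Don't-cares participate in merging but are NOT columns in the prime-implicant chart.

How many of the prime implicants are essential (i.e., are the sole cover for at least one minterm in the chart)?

[col 0] 00000*, 00010*, 00011*, 00100*, 01010*, 01100*, 01101*, 01111*, 10100*, 10110*, 11001*, 11011*, 11100*, 11110*, 11111*
[col 1] -0100*, -1100*, -1111, 0-010, 0-100*, 00-00, 000-0, 0001-, 011-1, 0110-, 1-100*, 1-110*, 101-0*, 11-11, 110-1, 111-0*, 1111-
[col 2] --100, 1-1-0
Prime implicants: --100, -1111, 0-010, 00-00, 000-0, 0001-, 011-1, 0110-, 1-1-0, 11-11, 110-1, 1111-
PI chart (minterm → PIs covering it):
  3 | 0001-  (sole → essential)
  4 | --100,00-00
  10 | 0-010  (sole → essential)
  12 | --100,0110-
  13 | 011-1,0110-
  20 | --100,1-1-0
  22 | 1-1-0  (sole → essential)
  25 | 110-1  (sole → essential)
  27 | 11-11,110-1
  28 | --100,1-1-0
  30 | 1-1-0,1111-
Essential prime implicants: 0-010, 0001-, 1-1-0, 110-1

4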